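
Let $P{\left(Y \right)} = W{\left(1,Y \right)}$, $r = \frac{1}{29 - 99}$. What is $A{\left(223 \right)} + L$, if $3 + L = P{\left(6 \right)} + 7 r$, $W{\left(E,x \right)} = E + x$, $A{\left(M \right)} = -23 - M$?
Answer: $- \frac{2421}{10} \approx -242.1$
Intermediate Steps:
$r = - \frac{1}{70}$ ($r = \frac{1}{-70} = - \frac{1}{70} \approx -0.014286$)
$P{\left(Y \right)} = 1 + Y$
$L = \frac{39}{10}$ ($L = -3 + \left(\left(1 + 6\right) + 7 \left(- \frac{1}{70}\right)\right) = -3 + \left(7 - \frac{1}{10}\right) = -3 + \frac{69}{10} = \frac{39}{10} \approx 3.9$)
$A{\left(223 \right)} + L = \left(-23 - 223\right) + \frac{39}{10} = -246 + \frac{39}{10} = - \frac{2421}{10}$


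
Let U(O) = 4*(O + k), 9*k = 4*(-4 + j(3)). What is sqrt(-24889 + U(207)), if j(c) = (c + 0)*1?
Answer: I*sqrt(216565)/3 ≈ 155.12*I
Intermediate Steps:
j(c) = c (j(c) = c*1 = c)
k = -4/9 (k = (4*(-4 + 3))/9 = (4*(-1))/9 = (1/9)*(-4) = -4/9 ≈ -0.44444)
U(O) = -16/9 + 4*O (U(O) = 4*(O - 4/9) = 4*(-4/9 + O) = -16/9 + 4*O)
sqrt(-24889 + U(207)) = sqrt(-24889 + (-16/9 + 4*207)) = sqrt(-24889 + (-16/9 + 828)) = sqrt(-24889 + 7436/9) = sqrt(-216565/9) = I*sqrt(216565)/3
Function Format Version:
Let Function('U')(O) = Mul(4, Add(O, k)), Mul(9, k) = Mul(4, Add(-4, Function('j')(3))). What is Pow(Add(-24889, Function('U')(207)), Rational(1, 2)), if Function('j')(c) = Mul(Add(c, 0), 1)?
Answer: Mul(Rational(1, 3), I, Pow(216565, Rational(1, 2))) ≈ Mul(155.12, I)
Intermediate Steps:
Function('j')(c) = c (Function('j')(c) = Mul(c, 1) = c)
k = Rational(-4, 9) (k = Mul(Rational(1, 9), Mul(4, Add(-4, 3))) = Mul(Rational(1, 9), Mul(4, -1)) = Mul(Rational(1, 9), -4) = Rational(-4, 9) ≈ -0.44444)
Function('U')(O) = Add(Rational(-16, 9), Mul(4, O)) (Function('U')(O) = Mul(4, Add(O, Rational(-4, 9))) = Mul(4, Add(Rational(-4, 9), O)) = Add(Rational(-16, 9), Mul(4, O)))
Pow(Add(-24889, Function('U')(207)), Rational(1, 2)) = Pow(Add(-24889, Add(Rational(-16, 9), Mul(4, 207))), Rational(1, 2)) = Pow(Add(-24889, Add(Rational(-16, 9), 828)), Rational(1, 2)) = Pow(Add(-24889, Rational(7436, 9)), Rational(1, 2)) = Pow(Rational(-216565, 9), Rational(1, 2)) = Mul(Rational(1, 3), I, Pow(216565, Rational(1, 2)))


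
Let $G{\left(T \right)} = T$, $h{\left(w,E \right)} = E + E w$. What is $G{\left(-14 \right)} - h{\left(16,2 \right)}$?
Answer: $-48$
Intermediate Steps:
$G{\left(-14 \right)} - h{\left(16,2 \right)} = -14 - 2 \left(1 + 16\right) = -14 - 2 \cdot 17 = -14 - 34 = -48$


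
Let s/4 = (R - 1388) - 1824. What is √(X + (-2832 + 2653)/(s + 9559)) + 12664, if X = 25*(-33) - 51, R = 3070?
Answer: 12664 + I*√874268745/999 ≈ 12664.0 + 29.598*I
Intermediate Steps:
X = -876 (X = -825 - 51 = -876)
s = -568 (s = 4*((3070 - 1388) - 1824) = 4*(1682 - 1824) = 4*(-142) = -568)
√(X + (-2832 + 2653)/(s + 9559)) + 12664 = √(-876 + (-2832 + 2653)/(-568 + 9559)) + 12664 = √(-876 - 179/8991) + 12664 = √(-7876295/8991) + 12664 = I*√874268745/999 + 12664 = 12664 + I*√874268745/999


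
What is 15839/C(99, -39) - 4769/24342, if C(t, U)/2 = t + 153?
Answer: 63858227/2044728 ≈ 31.231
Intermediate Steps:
C(t, U) = 306 + 2*t (C(t, U) = 2*(t + 153) = 2*(153 + t) = 306 + 2*t)
15839/C(99, -39) - 4769/24342 = 15839/(306 + 2*99) - 4769/24342 = 15839/(306 + 198) - 4769*1/24342 = 15839/504 - 4769/24342 = 63858227/2044728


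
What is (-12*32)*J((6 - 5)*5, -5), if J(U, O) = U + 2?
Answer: -2688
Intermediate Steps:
J(U, O) = 2 + U
(-12*32)*J((6 - 5)*5, -5) = (-12*32)*(2 + (6 - 5)*5) = -384*(2 + 1*5) = -384*(2 + 5) = -384*7 = -2688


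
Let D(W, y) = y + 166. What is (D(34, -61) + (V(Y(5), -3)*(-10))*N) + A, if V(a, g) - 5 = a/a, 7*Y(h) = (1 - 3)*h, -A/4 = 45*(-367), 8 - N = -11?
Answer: 65025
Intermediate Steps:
N = 19 (N = 8 - 1*(-11) = 8 + 11 = 19)
A = 66060 (A = -180*(-367) = -4*(-16515) = 66060)
Y(h) = -2*h/7 (Y(h) = ((1 - 3)*h)/7 = (-2*h)/7 = -2*h/7)
V(a, g) = 6 (V(a, g) = 5 + a/a = 5 + 1 = 6)
D(W, y) = 166 + y
(D(34, -61) + (V(Y(5), -3)*(-10))*N) + A = ((166 - 61) + (6*(-10))*19) + 66060 = (105 - 60*19) + 66060 = (105 - 1140) + 66060 = -1035 + 66060 = 65025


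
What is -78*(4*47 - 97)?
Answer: -7098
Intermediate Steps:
-78*(4*47 - 97) = -78*(188 - 97) = -78*91 = -7098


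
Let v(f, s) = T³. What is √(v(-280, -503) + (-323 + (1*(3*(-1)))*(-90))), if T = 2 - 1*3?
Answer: 3*I*√6 ≈ 7.3485*I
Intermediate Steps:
T = -1 (T = 2 - 3 = -1)
v(f, s) = -1 (v(f, s) = (-1)³ = -1)
√(v(-280, -503) + (-323 + (1*(3*(-1)))*(-90))) = √(-1 + (-323 + (1*(3*(-1)))*(-90))) = √(-1 + (-323 + (1*(-3))*(-90))) = √(-1 + (-323 - 3*(-90))) = √(-1 + (-323 + 270)) = √(-1 - 53) = √(-54) = 3*I*√6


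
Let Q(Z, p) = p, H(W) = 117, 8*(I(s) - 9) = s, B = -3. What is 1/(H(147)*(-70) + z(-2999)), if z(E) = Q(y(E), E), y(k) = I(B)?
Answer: -1/11189 ≈ -8.9373e-5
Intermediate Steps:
I(s) = 9 + s/8
y(k) = 69/8 (y(k) = 9 + (⅛)*(-3) = 9 - 3/8 = 69/8)
z(E) = E
1/(H(147)*(-70) + z(-2999)) = 1/(117*(-70) - 2999) = 1/(-8190 - 2999) = 1/(-11189) = -1/11189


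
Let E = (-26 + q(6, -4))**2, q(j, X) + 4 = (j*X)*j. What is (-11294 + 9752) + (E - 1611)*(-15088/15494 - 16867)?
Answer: -3745845018219/7747 ≈ -4.8352e+8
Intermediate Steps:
q(j, X) = -4 + X*j**2 (q(j, X) = -4 + (j*X)*j = -4 + (X*j)*j = -4 + X*j**2)
E = 30276 (E = (-26 + (-4 - 4*6**2))**2 = (-26 + (-4 - 4*36))**2 = (-26 + (-4 - 144))**2 = (-26 - 148)**2 = (-174)**2 = 30276)
(-11294 + 9752) + (E - 1611)*(-15088/15494 - 16867) = (-11294 + 9752) + (30276 - 1611)*(-15088/15494 - 16867) = -1542 + 28665*(-15088*1/15494 - 16867) = -1542 + 28665*(-7544/7747 - 16867) = -1542 + 28665*(-130676193/7747) = -1542 - 3745833072345/7747 = -3745845018219/7747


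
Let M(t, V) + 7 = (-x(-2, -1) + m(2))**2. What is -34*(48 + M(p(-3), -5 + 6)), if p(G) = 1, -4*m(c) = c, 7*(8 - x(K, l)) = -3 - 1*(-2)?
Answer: -385509/98 ≈ -3933.8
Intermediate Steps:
x(K, l) = 57/7 (x(K, l) = 8 - (-3 - 1*(-2))/7 = 8 - (-3 + 2)/7 = 8 - 1/7*(-1) = 8 + 1/7 = 57/7)
m(c) = -c/4
M(t, V) = 13269/196 (M(t, V) = -7 + (-1*57/7 - 1/4*2)**2 = -7 + (-57/7 - 1/2)**2 = -7 + (-121/14)**2 = -7 + 14641/196 = 13269/196)
-34*(48 + M(p(-3), -5 + 6)) = -34*(48 + 13269/196) = -34*22677/196 = -385509/98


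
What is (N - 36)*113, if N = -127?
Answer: -18419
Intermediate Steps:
(N - 36)*113 = (-127 - 36)*113 = -163*113 = -18419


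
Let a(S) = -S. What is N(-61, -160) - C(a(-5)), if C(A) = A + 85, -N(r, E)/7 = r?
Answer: 337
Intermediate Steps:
N(r, E) = -7*r
C(A) = 85 + A
N(-61, -160) - C(a(-5)) = -7*(-61) - (85 - 1*(-5)) = 427 - (85 + 5) = 427 - 1*90 = 427 - 90 = 337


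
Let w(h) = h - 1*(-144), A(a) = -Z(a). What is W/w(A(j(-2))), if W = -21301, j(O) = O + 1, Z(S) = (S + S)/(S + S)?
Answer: -21301/143 ≈ -148.96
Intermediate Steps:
Z(S) = 1 (Z(S) = (2*S)/((2*S)) = (2*S)*(1/(2*S)) = 1)
j(O) = 1 + O
A(a) = -1 (A(a) = -1*1 = -1)
w(h) = 144 + h (w(h) = h + 144 = 144 + h)
W/w(A(j(-2))) = -21301/(144 - 1) = -21301/143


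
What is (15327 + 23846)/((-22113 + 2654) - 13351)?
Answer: -39173/32810 ≈ -1.1939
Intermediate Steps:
(15327 + 23846)/((-22113 + 2654) - 13351) = 39173/(-19459 - 13351) = 39173/(-32810) = 39173*(-1/32810) = -39173/32810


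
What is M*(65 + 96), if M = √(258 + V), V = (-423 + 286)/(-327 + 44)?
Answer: 161*√20701733/283 ≈ 2588.5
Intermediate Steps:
V = 137/283 (V = -137/(-283) = -137*(-1/283) = 137/283 ≈ 0.48410)
M = √20701733/283 (M = √(258 + 137/283) = √(73151/283) = √20701733/283 ≈ 16.077)
M*(65 + 96) = (√20701733/283)*(65 + 96) = (√20701733/283)*161 = 161*√20701733/283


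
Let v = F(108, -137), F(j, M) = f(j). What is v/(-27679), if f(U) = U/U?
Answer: -1/27679 ≈ -3.6128e-5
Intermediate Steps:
f(U) = 1
F(j, M) = 1
v = 1
v/(-27679) = 1/(-27679) = 1*(-1/27679) = -1/27679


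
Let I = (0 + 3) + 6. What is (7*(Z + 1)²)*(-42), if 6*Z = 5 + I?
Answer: -9800/3 ≈ -3266.7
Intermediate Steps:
I = 9 (I = 3 + 6 = 9)
Z = 7/3 (Z = (5 + 9)/6 = (⅙)*14 = 7/3 ≈ 2.3333)
(7*(Z + 1)²)*(-42) = (7*(7/3 + 1)²)*(-42) = (7*(10/3)²)*(-42) = (7*(100/9))*(-42) = (700/9)*(-42) = -9800/3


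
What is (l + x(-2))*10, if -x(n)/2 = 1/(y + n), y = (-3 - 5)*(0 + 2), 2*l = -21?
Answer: -935/9 ≈ -103.89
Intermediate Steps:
l = -21/2 (l = (1/2)*(-21) = -21/2 ≈ -10.500)
y = -16 (y = -8*2 = -16)
x(n) = -2/(-16 + n)
(l + x(-2))*10 = (-21/2 - 2/(-16 - 2))*10 = (-21/2 - 2/(-18))*10 = (-21/2 - 2*(-1/18))*10 = (-21/2 + 1/9)*10 = -187/18*10 = -935/9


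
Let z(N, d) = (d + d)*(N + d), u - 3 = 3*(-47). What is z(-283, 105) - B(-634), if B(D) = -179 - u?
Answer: -37339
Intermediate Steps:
u = -138 (u = 3 + 3*(-47) = 3 - 141 = -138)
B(D) = -41 (B(D) = -179 - 1*(-138) = -179 + 138 = -41)
z(N, d) = 2*d*(N + d) (z(N, d) = (2*d)*(N + d) = 2*d*(N + d))
z(-283, 105) - B(-634) = 2*105*(-283 + 105) - 1*(-41) = 2*105*(-178) + 41 = -37380 + 41 = -37339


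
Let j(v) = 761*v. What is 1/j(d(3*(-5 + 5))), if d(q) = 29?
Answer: 1/22069 ≈ 4.5312e-5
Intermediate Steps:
1/j(d(3*(-5 + 5))) = 1/(761*29) = 1/22069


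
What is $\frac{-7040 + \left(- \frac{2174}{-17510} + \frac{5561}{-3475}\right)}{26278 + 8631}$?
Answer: $- \frac{6120777978}{30344523575} \approx -0.20171$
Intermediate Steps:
$\frac{-7040 + \left(- \frac{2174}{-17510} + \frac{5561}{-3475}\right)}{26278 + 8631} = \frac{-7040 + \left(\left(-2174\right) \left(- \frac{1}{17510}\right) + 5561 \left(- \frac{1}{3475}\right)\right)}{34909} = \left(-7040 + \left(\frac{1087}{8755} - \frac{5561}{3475}\right)\right) \frac{1}{34909} = \left(-7040 - \frac{8981846}{6084725}\right) \frac{1}{34909} = \left(- \frac{42845445846}{6084725}\right) \frac{1}{34909} = - \frac{6120777978}{30344523575}$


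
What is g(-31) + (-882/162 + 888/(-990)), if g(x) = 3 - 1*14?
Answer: -8584/495 ≈ -17.341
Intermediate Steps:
g(x) = -11 (g(x) = 3 - 14 = -11)
g(-31) + (-882/162 + 888/(-990)) = -11 + (-882/162 + 888/(-990)) = -11 + (-882*1/162 + 888*(-1/990)) = -11 + (-49/9 - 148/165) = -11 - 3139/495 = -8584/495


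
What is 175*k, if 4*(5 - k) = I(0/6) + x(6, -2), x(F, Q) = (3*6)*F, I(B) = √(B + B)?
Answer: -3850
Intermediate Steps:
I(B) = √2*√B (I(B) = √(2*B) = √2*√B)
x(F, Q) = 18*F
k = -22 (k = 5 - (√2*√(0/6) + 18*6)/4 = 5 - (√2*√(0*(⅙)) + 108)/4 = 5 - (√2*√0 + 108)/4 = 5 - (√2*0 + 108)/4 = 5 - (0 + 108)/4 = 5 - ¼*108 = 5 - 27 = -22)
175*k = 175*(-22) = -3850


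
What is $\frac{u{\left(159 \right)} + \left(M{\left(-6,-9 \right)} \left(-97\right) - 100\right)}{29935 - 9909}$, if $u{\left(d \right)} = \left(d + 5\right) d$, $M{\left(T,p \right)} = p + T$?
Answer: $\frac{27431}{20026} \approx 1.3698$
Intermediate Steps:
$M{\left(T,p \right)} = T + p$
$u{\left(d \right)} = d \left(5 + d\right)$ ($u{\left(d \right)} = \left(5 + d\right) d = d \left(5 + d\right)$)
$\frac{u{\left(159 \right)} + \left(M{\left(-6,-9 \right)} \left(-97\right) - 100\right)}{29935 - 9909} = \frac{159 \left(5 + 159\right) - \left(100 - \left(-6 - 9\right) \left(-97\right)\right)}{29935 - 9909} = \frac{159 \cdot 164 - -1355}{20026} = \left(26076 + \left(1455 - 100\right)\right) \frac{1}{20026} = \left(26076 + 1355\right) \frac{1}{20026} = 27431 \cdot \frac{1}{20026} = \frac{27431}{20026}$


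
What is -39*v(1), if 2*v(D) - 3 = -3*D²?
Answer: 0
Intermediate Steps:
v(D) = 3/2 - 3*D²/2 (v(D) = 3/2 + (-3*D²)/2 = 3/2 - 3*D²/2)
-39*v(1) = -39*(3/2 - 3/2*1²) = -39*(3/2 - 3/2*1) = -39*(3/2 - 3/2) = -39*0 = 0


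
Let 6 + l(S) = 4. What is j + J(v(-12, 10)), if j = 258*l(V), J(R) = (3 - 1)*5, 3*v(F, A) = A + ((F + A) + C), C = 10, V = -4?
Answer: -506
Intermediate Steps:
l(S) = -2 (l(S) = -6 + 4 = -2)
v(F, A) = 10/3 + F/3 + 2*A/3 (v(F, A) = (A + ((F + A) + 10))/3 = (A + ((A + F) + 10))/3 = (A + (10 + A + F))/3 = (10 + F + 2*A)/3 = 10/3 + F/3 + 2*A/3)
J(R) = 10 (J(R) = 2*5 = 10)
j = -516 (j = 258*(-2) = -516)
j + J(v(-12, 10)) = -516 + 10 = -506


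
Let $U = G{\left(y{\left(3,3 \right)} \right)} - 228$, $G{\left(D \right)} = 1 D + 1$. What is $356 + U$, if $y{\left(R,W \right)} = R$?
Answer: $132$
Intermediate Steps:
$G{\left(D \right)} = 1 + D$ ($G{\left(D \right)} = D + 1 = 1 + D$)
$U = -224$ ($U = \left(1 + 3\right) - 228 = 4 - 228 = -224$)
$356 + U = 356 - 224 = 132$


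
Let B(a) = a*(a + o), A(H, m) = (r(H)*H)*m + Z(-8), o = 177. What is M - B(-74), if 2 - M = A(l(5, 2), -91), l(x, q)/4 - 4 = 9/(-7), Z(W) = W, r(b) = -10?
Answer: -2248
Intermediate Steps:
l(x, q) = 76/7 (l(x, q) = 16 + 4*(9/(-7)) = 16 + 4*(9*(-⅐)) = 16 + 4*(-9/7) = 16 - 36/7 = 76/7)
A(H, m) = -8 - 10*H*m (A(H, m) = (-10*H)*m - 8 = -10*H*m - 8 = -8 - 10*H*m)
B(a) = a*(177 + a) (B(a) = a*(a + 177) = a*(177 + a))
M = -9870 (M = 2 - (-8 - 10*76/7*(-91)) = 2 - (-8 + 9880) = 2 - 1*9872 = 2 - 9872 = -9870)
M - B(-74) = -9870 - (-74)*(177 - 74) = -9870 - (-74)*103 = -9870 - 1*(-7622) = -9870 + 7622 = -2248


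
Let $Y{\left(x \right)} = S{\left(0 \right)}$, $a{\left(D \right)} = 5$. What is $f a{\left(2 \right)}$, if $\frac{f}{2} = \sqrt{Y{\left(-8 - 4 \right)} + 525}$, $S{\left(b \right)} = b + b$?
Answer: $50 \sqrt{21} \approx 229.13$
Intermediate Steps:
$S{\left(b \right)} = 2 b$
$Y{\left(x \right)} = 0$ ($Y{\left(x \right)} = 2 \cdot 0 = 0$)
$f = 10 \sqrt{21}$ ($f = 2 \sqrt{0 + 525} = 2 \sqrt{525} = 2 \cdot 5 \sqrt{21} = 10 \sqrt{21} \approx 45.826$)
$f a{\left(2 \right)} = 10 \sqrt{21} \cdot 5 = 50 \sqrt{21}$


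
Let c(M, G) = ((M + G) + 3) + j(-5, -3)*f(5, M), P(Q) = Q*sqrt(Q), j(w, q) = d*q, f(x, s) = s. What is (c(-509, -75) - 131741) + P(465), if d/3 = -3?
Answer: -146065 + 465*sqrt(465) ≈ -1.3604e+5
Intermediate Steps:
d = -9 (d = 3*(-3) = -9)
j(w, q) = -9*q
P(Q) = Q**(3/2)
c(M, G) = 3 + G + 28*M (c(M, G) = ((M + G) + 3) + (-9*(-3))*M = ((G + M) + 3) + 27*M = (3 + G + M) + 27*M = 3 + G + 28*M)
(c(-509, -75) - 131741) + P(465) = ((3 - 75 + 28*(-509)) - 131741) + 465**(3/2) = ((3 - 75 - 14252) - 131741) + 465*sqrt(465) = (-14324 - 131741) + 465*sqrt(465) = -146065 + 465*sqrt(465)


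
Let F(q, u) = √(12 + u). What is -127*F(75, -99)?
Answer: -127*I*√87 ≈ -1184.6*I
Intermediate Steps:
-127*F(75, -99) = -127*√(12 - 99) = -127*I*√87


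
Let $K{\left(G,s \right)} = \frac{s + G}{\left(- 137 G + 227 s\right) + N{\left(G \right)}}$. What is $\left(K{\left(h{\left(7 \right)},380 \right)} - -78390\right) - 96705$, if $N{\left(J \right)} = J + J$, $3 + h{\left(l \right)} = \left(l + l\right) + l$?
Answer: $- \frac{767673026}{41915} \approx -18315.0$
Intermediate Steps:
$h{\left(l \right)} = -3 + 3 l$ ($h{\left(l \right)} = -3 + \left(\left(l + l\right) + l\right) = -3 + \left(2 l + l\right) = -3 + 3 l$)
$N{\left(J \right)} = 2 J$
$K{\left(G,s \right)} = \frac{G + s}{- 135 G + 227 s}$ ($K{\left(G,s \right)} = \frac{s + G}{\left(- 137 G + 227 s\right) + 2 G} = \frac{G + s}{- 135 G + 227 s}$)
$\left(K{\left(h{\left(7 \right)},380 \right)} - -78390\right) - 96705 = \left(\frac{\left(-3 + 3 \cdot 7\right) + 380}{- 135 \left(-3 + 3 \cdot 7\right) + 227 \cdot 380} - -78390\right) - 96705 = \left(\frac{\left(-3 + 21\right) + 380}{- 135 \left(-3 + 21\right) + 86260} + 78390\right) - 96705 = \left(\frac{18 + 380}{\left(-135\right) 18 + 86260} + 78390\right) - 96705 = \left(\frac{1}{-2430 + 86260} \cdot 398 + 78390\right) - 96705 = \left(\frac{1}{83830} \cdot 398 + 78390\right) - 96705 = \left(\frac{199}{41915} + 78390\right) - 96705 = \frac{3285717049}{41915} - 96705 = - \frac{767673026}{41915}$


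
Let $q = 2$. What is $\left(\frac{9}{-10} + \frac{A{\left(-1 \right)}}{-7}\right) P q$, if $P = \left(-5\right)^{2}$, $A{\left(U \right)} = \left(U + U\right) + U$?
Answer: $- \frac{165}{7} \approx -23.571$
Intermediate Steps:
$A{\left(U \right)} = 3 U$ ($A{\left(U \right)} = 2 U + U = 3 U$)
$P = 25$
$\left(\frac{9}{-10} + \frac{A{\left(-1 \right)}}{-7}\right) P q = \left(\frac{9}{-10} + \frac{3 \left(-1\right)}{-7}\right) 25 \cdot 2 = \left(9 \left(- \frac{1}{10}\right) - - \frac{3}{7}\right) 25 \cdot 2 = \left(- \frac{9}{10} + \frac{3}{7}\right) 25 \cdot 2 = \left(- \frac{33}{70}\right) 25 \cdot 2 = \left(- \frac{165}{14}\right) 2 = - \frac{165}{7}$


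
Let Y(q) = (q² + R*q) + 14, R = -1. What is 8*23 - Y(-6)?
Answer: 128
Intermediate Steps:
Y(q) = 14 + q² - q (Y(q) = (q² - q) + 14 = 14 + q² - q)
8*23 - Y(-6) = 8*23 - (14 + (-6)² - 1*(-6)) = 184 - (14 + 36 + 6) = 184 - 1*56 = 184 - 56 = 128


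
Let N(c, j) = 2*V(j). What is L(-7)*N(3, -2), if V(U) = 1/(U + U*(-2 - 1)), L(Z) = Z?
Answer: -7/2 ≈ -3.5000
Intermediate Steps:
V(U) = -1/(2*U) (V(U) = 1/(U + U*(-3)) = 1/(U - 3*U) = 1/(-2*U) = -1/(2*U))
N(c, j) = -1/j (N(c, j) = 2*(-1/(2*j)) = -1/j)
L(-7)*N(3, -2) = -(-7)/(-2) = -(-7)*(-1)/2 = -7*½ = -7/2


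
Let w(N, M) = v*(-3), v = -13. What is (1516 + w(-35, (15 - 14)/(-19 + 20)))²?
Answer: 2418025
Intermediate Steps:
w(N, M) = 39 (w(N, M) = -13*(-3) = 39)
(1516 + w(-35, (15 - 14)/(-19 + 20)))² = (1516 + 39)² = 1555² = 2418025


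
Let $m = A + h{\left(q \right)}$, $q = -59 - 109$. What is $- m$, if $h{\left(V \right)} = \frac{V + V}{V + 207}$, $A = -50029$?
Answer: $\frac{650489}{13} \approx 50038.0$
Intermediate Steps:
$q = -168$
$h{\left(V \right)} = \frac{2 V}{207 + V}$
$m = - \frac{650489}{13}$ ($m = -50029 + 2 \left(-168\right) \frac{1}{207 - 168} = -50029 + 2 \left(-168\right) \frac{1}{39} = -50029 - \frac{112}{13} = - \frac{650489}{13} \approx -50038.0$)
$- m = \left(-1\right) \left(- \frac{650489}{13}\right) = \frac{650489}{13}$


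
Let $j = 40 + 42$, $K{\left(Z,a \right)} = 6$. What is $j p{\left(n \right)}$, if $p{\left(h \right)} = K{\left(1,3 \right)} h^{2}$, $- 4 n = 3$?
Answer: $\frac{1107}{4} \approx 276.75$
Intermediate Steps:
$n = - \frac{3}{4}$ ($n = \left(- \frac{1}{4}\right) 3 = - \frac{3}{4} \approx -0.75$)
$p{\left(h \right)} = 6 h^{2}$
$j = 82$
$j p{\left(n \right)} = 82 \cdot 6 \left(- \frac{3}{4}\right)^{2} = 82 \cdot 6 \cdot \frac{9}{16} = 82 \cdot \frac{27}{8} = \frac{1107}{4}$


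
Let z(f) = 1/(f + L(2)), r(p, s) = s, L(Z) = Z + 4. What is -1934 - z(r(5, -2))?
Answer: -7737/4 ≈ -1934.3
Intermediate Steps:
L(Z) = 4 + Z
z(f) = 1/(6 + f) (z(f) = 1/(f + (4 + 2)) = 1/(f + 6) = 1/(6 + f))
-1934 - z(r(5, -2)) = -1934 - 1/(6 - 2) = -1934 - 1/4 = -1934 - 1*¼ = -1934 - ¼ = -7737/4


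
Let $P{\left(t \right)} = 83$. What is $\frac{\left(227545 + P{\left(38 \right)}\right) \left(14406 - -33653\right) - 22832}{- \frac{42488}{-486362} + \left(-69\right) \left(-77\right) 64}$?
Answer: $\frac{665072751307705}{20672335759} \approx 32172.0$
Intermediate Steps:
$\frac{\left(227545 + P{\left(38 \right)}\right) \left(14406 - -33653\right) - 22832}{- \frac{42488}{-486362} + \left(-69\right) \left(-77\right) 64} = \frac{\left(227545 + 83\right) \left(14406 - -33653\right) - 22832}{- \frac{42488}{-486362} + \left(-69\right) \left(-77\right) 64} = \frac{227628 \left(14406 + 33653\right) - 22832}{\left(-42488\right) \left(- \frac{1}{486362}\right) + 5313 \cdot 64} = \frac{227628 \cdot 48059 - 22832}{\frac{21244}{243181} + 340032} = \frac{10939574052 - 22832}{\frac{82689343036}{243181}} = 10939551220 \cdot \frac{243181}{82689343036} = \frac{665072751307705}{20672335759}$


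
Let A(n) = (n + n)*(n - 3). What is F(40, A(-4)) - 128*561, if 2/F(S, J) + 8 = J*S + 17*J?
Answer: -114318335/1592 ≈ -71808.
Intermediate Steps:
A(n) = 2*n*(-3 + n) (A(n) = (2*n)*(-3 + n) = 2*n*(-3 + n))
F(S, J) = 2/(-8 + 17*J + J*S) (F(S, J) = 2/(-8 + (J*S + 17*J)) = 2/(-8 + (17*J + J*S)) = 2/(-8 + 17*J + J*S))
F(40, A(-4)) - 128*561 = 2/(-8 + 17*(2*(-4)*(-3 - 4)) + (2*(-4)*(-3 - 4))*40) - 128*561 = 2/(-8 + 17*(2*(-4)*(-7)) + (2*(-4)*(-7))*40) - 71808 = 2/(-8 + 17*56 + 56*40) - 71808 = 2/(-8 + 952 + 2240) - 71808 = 2/3184 - 71808 = 2*(1/3184) - 71808 = 1/1592 - 71808 = -114318335/1592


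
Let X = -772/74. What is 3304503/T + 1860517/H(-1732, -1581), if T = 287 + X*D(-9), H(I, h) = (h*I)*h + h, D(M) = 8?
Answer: 31136567044048108/1917853866219 ≈ 16235.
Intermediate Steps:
X = -386/37 (X = -772*1/74 = -386/37 ≈ -10.432)
H(I, h) = h + I*h² (H(I, h) = (I*h)*h + h = I*h² + h = h + I*h²)
T = 7531/37 (T = 287 - 386/37*8 = 287 - 3088/37 = 7531/37 ≈ 203.54)
3304503/T + 1860517/H(-1732, -1581) = 3304503/(7531/37) + 1860517/((-1581*(1 - 1732*(-1581)))) = 3304503*(37/7531) + 1860517/((-1581*(1 + 2738292))) = 122266611/7531 + 1860517/((-1581*2738293)) = 122266611/7531 + 1860517/(-4329241233) = 122266611/7531 + 1860517*(-1/4329241233) = 122266611/7531 - 1860517/4329241233 = 31136567044048108/1917853866219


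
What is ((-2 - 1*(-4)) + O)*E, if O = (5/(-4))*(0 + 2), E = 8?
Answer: -4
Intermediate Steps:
O = -5/2 (O = (5*(-¼))*2 = -5/4*2 = -5/2 ≈ -2.5000)
((-2 - 1*(-4)) + O)*E = ((-2 - 1*(-4)) - 5/2)*8 = ((-2 + 4) - 5/2)*8 = (2 - 5/2)*8 = -½*8 = -4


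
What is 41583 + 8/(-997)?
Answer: 41458243/997 ≈ 41583.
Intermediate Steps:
41583 + 8/(-997) = 41583 - 1/997*8 = 41583 - 8/997 = 41458243/997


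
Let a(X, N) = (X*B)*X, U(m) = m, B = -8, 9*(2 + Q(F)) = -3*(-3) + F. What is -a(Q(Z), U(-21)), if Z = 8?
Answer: 8/81 ≈ 0.098765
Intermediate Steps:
Q(F) = -1 + F/9 (Q(F) = -2 + (-3*(-3) + F)/9 = -2 + (9 + F)/9 = -2 + (1 + F/9) = -1 + F/9)
a(X, N) = -8*X**2 (a(X, N) = (X*(-8))*X = (-8*X)*X = -8*X**2)
-a(Q(Z), U(-21)) = -(-8)*(-1 + (1/9)*8)**2 = -(-8)*(-1 + 8/9)**2 = -(-8)*(-1/9)**2 = -(-8)/81 = -1*(-8/81) = 8/81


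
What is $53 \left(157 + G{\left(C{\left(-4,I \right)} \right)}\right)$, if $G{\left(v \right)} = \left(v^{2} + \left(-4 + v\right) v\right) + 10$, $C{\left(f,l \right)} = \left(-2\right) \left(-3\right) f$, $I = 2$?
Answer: $74995$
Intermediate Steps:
$C{\left(f,l \right)} = 6 f$
$G{\left(v \right)} = 10 + v^{2} + v \left(-4 + v\right)$ ($G{\left(v \right)} = \left(v^{2} + v \left(-4 + v\right)\right) + 10 = 10 + v^{2} + v \left(-4 + v\right)$)
$53 \left(157 + G{\left(C{\left(-4,I \right)} \right)}\right) = 53 \left(157 + \left(10 - 4 \cdot 6 \left(-4\right) + 2 \left(6 \left(-4\right)\right)^{2}\right)\right) = 53 \left(157 + \left(10 - -96 + 2 \left(-24\right)^{2}\right)\right) = 53 \left(157 + \left(10 + 96 + 2 \cdot 576\right)\right) = 53 \left(157 + \left(10 + 96 + 1152\right)\right) = 53 \left(157 + 1258\right) = 53 \cdot 1415 = 74995$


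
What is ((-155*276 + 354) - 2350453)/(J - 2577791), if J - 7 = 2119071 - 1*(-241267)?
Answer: 2392879/217446 ≈ 11.004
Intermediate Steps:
J = 2360345 (J = 7 + (2119071 - 1*(-241267)) = 7 + (2119071 + 241267) = 7 + 2360338 = 2360345)
((-155*276 + 354) - 2350453)/(J - 2577791) = ((-155*276 + 354) - 2350453)/(2360345 - 2577791) = ((-42780 + 354) - 2350453)/(-217446) = (-42426 - 2350453)*(-1/217446) = -2392879*(-1/217446) = 2392879/217446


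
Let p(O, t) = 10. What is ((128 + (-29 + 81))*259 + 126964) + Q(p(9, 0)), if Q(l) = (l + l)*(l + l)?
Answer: 173984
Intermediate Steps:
Q(l) = 4*l² (Q(l) = (2*l)*(2*l) = 4*l²)
((128 + (-29 + 81))*259 + 126964) + Q(p(9, 0)) = ((128 + (-29 + 81))*259 + 126964) + 4*10² = ((128 + 52)*259 + 126964) + 4*100 = (180*259 + 126964) + 400 = (46620 + 126964) + 400 = 173584 + 400 = 173984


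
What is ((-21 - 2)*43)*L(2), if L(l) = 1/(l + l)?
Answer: -989/4 ≈ -247.25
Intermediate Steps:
L(l) = 1/(2*l)
((-21 - 2)*43)*L(2) = ((-21 - 2)*43)*((½)/2) = (-23*43)*((½)*(½)) = -989*¼ = -989/4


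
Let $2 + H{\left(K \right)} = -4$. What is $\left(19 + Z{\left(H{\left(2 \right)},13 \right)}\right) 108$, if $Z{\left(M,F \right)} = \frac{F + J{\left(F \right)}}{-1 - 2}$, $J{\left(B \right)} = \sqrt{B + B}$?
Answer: $1584 - 36 \sqrt{26} \approx 1400.4$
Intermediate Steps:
$J{\left(B \right)} = \sqrt{2} \sqrt{B}$ ($J{\left(B \right)} = \sqrt{2 B} = \sqrt{2} \sqrt{B}$)
$H{\left(K \right)} = -6$ ($H{\left(K \right)} = -2 - 4 = -6$)
$Z{\left(M,F \right)} = - \frac{F}{3} - \frac{\sqrt{2} \sqrt{F}}{3}$ ($Z{\left(M,F \right)} = \frac{F + \sqrt{2} \sqrt{F}}{-1 - 2} = \frac{F + \sqrt{2} \sqrt{F}}{-3} = \left(F + \sqrt{2} \sqrt{F}\right) \left(- \frac{1}{3}\right) = - \frac{F}{3} - \frac{\sqrt{2} \sqrt{F}}{3}$)
$\left(19 + Z{\left(H{\left(2 \right)},13 \right)}\right) 108 = \left(19 - \left(\frac{13}{3} + \frac{\sqrt{2} \sqrt{13}}{3}\right)\right) 108 = \left(19 - \left(\frac{13}{3} + \frac{\sqrt{26}}{3}\right)\right) 108 = \left(\frac{44}{3} - \frac{\sqrt{26}}{3}\right) 108 = 1584 - 36 \sqrt{26}$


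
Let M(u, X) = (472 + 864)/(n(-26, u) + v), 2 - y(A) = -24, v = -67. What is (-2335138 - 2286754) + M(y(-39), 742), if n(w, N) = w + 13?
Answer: -46219087/10 ≈ -4.6219e+6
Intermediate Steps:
y(A) = 26 (y(A) = 2 - 1*(-24) = 2 + 24 = 26)
n(w, N) = 13 + w
M(u, X) = -167/10 (M(u, X) = (472 + 864)/((13 - 26) - 67) = 1336/(-13 - 67) = 1336/(-80) = 1336*(-1/80) = -167/10)
(-2335138 - 2286754) + M(y(-39), 742) = (-2335138 - 2286754) - 167/10 = -4621892 - 167/10 = -46219087/10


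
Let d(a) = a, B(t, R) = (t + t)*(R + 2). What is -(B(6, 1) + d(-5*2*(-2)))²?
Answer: -3136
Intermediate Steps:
B(t, R) = 2*t*(2 + R) (B(t, R) = (2*t)*(2 + R) = 2*t*(2 + R))
-(B(6, 1) + d(-5*2*(-2)))² = -(2*6*(2 + 1) - 5*2*(-2))² = -(2*6*3 - 10*(-2))² = -(36 + 20)² = -1*56² = -1*3136 = -3136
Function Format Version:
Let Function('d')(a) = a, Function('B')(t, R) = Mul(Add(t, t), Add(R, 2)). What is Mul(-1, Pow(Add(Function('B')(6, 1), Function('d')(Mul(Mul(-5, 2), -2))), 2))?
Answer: -3136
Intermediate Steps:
Function('B')(t, R) = Mul(2, t, Add(2, R)) (Function('B')(t, R) = Mul(Mul(2, t), Add(2, R)) = Mul(2, t, Add(2, R)))
Mul(-1, Pow(Add(Function('B')(6, 1), Function('d')(Mul(Mul(-5, 2), -2))), 2)) = Mul(-1, Pow(Add(Mul(2, 6, Add(2, 1)), Mul(Mul(-5, 2), -2)), 2)) = Mul(-1, Pow(Add(Mul(2, 6, 3), Mul(-10, -2)), 2)) = Mul(-1, Pow(Add(36, 20), 2)) = Mul(-1, Pow(56, 2)) = Mul(-1, 3136) = -3136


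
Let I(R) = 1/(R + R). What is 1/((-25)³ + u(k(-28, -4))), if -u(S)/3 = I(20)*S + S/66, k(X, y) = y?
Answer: -110/1718697 ≈ -6.4002e-5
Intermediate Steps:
I(R) = 1/(2*R)
u(S) = -53*S/440 (u(S) = -3*(((½)/20)*S + S/66) = -3*(((½)*(1/20))*S + S*(1/66)) = -3*(S/40 + S/66) = -53*S/440)
1/((-25)³ + u(k(-28, -4))) = 1/((-25)³ - 53/440*(-4)) = 1/(-15625 + 53/110) = 1/(-1718697/110) = -110/1718697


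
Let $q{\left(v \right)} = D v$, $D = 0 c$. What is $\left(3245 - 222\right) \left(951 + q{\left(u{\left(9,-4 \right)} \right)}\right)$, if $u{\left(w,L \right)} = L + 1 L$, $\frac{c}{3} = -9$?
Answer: $2874873$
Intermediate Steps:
$c = -27$ ($c = 3 \left(-9\right) = -27$)
$u{\left(w,L \right)} = 2 L$ ($u{\left(w,L \right)} = L + L = 2 L$)
$D = 0$ ($D = 0 \left(-27\right) = 0$)
$q{\left(v \right)} = 0$ ($q{\left(v \right)} = 0 v = 0$)
$\left(3245 - 222\right) \left(951 + q{\left(u{\left(9,-4 \right)} \right)}\right) = \left(3245 - 222\right) \left(951 + 0\right) = 3023 \cdot 951 = 2874873$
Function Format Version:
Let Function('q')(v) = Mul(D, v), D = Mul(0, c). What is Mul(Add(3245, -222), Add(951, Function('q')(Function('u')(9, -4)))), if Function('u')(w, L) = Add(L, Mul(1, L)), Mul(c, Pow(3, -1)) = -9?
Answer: 2874873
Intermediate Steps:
c = -27 (c = Mul(3, -9) = -27)
Function('u')(w, L) = Mul(2, L) (Function('u')(w, L) = Add(L, L) = Mul(2, L))
D = 0 (D = Mul(0, -27) = 0)
Function('q')(v) = 0 (Function('q')(v) = Mul(0, v) = 0)
Mul(Add(3245, -222), Add(951, Function('q')(Function('u')(9, -4)))) = Mul(Add(3245, -222), Add(951, 0)) = Mul(3023, 951) = 2874873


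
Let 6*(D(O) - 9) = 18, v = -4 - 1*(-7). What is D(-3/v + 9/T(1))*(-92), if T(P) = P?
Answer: -1104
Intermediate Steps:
v = 3 (v = -4 + 7 = 3)
D(O) = 12 (D(O) = 9 + (⅙)*18 = 9 + 3 = 12)
D(-3/v + 9/T(1))*(-92) = 12*(-92) = -1104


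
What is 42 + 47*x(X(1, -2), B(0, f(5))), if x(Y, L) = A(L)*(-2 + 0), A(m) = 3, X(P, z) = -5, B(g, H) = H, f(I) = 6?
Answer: -240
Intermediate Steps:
x(Y, L) = -6 (x(Y, L) = 3*(-2 + 0) = 3*(-2) = -6)
42 + 47*x(X(1, -2), B(0, f(5))) = 42 + 47*(-6) = 42 - 282 = -240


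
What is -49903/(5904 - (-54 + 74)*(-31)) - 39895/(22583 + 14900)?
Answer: -304398447/34934156 ≈ -8.7135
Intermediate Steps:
-49903/(5904 - (-54 + 74)*(-31)) - 39895/(22583 + 14900) = -49903/(5904 - 20*(-31)) - 39895/37483 = -49903/(5904 - 1*(-620)) - 39895*1/37483 = -49903/(5904 + 620) - 39895/37483 = -49903/6524 - 39895/37483 = -49903*1/6524 - 39895/37483 = -7129/932 - 39895/37483 = -304398447/34934156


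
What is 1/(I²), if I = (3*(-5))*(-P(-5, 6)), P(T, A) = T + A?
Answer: 1/225 ≈ 0.0044444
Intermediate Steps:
P(T, A) = A + T
I = 15 (I = (3*(-5))*(-(6 - 5)) = -(-15) = -15*(-1) = 15)
1/(I²) = 1/(15²) = 1/225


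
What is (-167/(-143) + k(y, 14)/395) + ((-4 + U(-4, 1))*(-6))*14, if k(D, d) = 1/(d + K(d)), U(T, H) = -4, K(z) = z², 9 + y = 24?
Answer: 7985015993/11861850 ≈ 673.17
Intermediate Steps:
y = 15 (y = -9 + 24 = 15)
k(D, d) = 1/(d + d²)
(-167/(-143) + k(y, 14)/395) + ((-4 + U(-4, 1))*(-6))*14 = (-167/(-143) + (1/(14*(1 + 14)))/395) + ((-4 - 4)*(-6))*14 = (-167*(-1/143) + ((1/14)/15)*(1/395)) - 8*(-6)*14 = (167/143 + ((1/14)*(1/15))*(1/395)) + 48*14 = (167/143 + (1/210)*(1/395)) + 672 = (167/143 + 1/82950) + 672 = 13852793/11861850 + 672 = 7985015993/11861850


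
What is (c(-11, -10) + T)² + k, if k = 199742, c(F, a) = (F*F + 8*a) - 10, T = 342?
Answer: 338871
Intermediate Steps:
c(F, a) = -10 + F² + 8*a (c(F, a) = (F² + 8*a) - 10 = -10 + F² + 8*a)
(c(-11, -10) + T)² + k = ((-10 + (-11)² + 8*(-10)) + 342)² + 199742 = ((-10 + 121 - 80) + 342)² + 199742 = (31 + 342)² + 199742 = 373² + 199742 = 139129 + 199742 = 338871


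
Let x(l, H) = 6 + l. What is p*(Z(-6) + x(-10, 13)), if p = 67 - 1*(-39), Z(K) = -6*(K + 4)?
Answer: 848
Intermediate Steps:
Z(K) = -24 - 6*K (Z(K) = -6*(4 + K) = -24 - 6*K)
p = 106 (p = 67 + 39 = 106)
p*(Z(-6) + x(-10, 13)) = 106*((-24 - 6*(-6)) + (6 - 10)) = 106*((-24 + 36) - 4) = 106*(12 - 4) = 106*8 = 848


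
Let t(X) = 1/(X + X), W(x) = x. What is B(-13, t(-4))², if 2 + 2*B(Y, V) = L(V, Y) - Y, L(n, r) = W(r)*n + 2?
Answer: 13689/256 ≈ 53.473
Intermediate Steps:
L(n, r) = 2 + n*r (L(n, r) = r*n + 2 = n*r + 2 = 2 + n*r)
t(X) = 1/(2*X)
B(Y, V) = -Y/2 + V*Y/2 (B(Y, V) = -1 + ((2 + V*Y) - Y)/2 = -1 + (2 - Y + V*Y)/2 = -1 + (1 - Y/2 + V*Y/2) = -Y/2 + V*Y/2)
B(-13, t(-4))² = ((½)*(-13)*(-1 + (½)/(-4)))² = ((½)*(-13)*(-1 + (½)*(-¼)))² = ((½)*(-13)*(-1 - ⅛))² = ((½)*(-13)*(-9/8))² = (117/16)² = 13689/256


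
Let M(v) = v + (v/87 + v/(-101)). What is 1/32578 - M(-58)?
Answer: 573438259/9871134 ≈ 58.092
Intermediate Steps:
M(v) = 8801*v/8787 (M(v) = v + (v*(1/87) + v*(-1/101)) = v + (v/87 - v/101) = v + 14*v/8787 = 8801*v/8787)
1/32578 - M(-58) = 1/32578 - 8801*(-58)/8787 = 1/32578 - 1*(-17602/303) = 1/32578 + 17602/303 = 573438259/9871134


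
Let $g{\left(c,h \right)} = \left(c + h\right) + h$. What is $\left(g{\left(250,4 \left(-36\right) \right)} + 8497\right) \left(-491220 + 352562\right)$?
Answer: $-1172908022$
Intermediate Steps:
$g{\left(c,h \right)} = c + 2 h$
$\left(g{\left(250,4 \left(-36\right) \right)} + 8497\right) \left(-491220 + 352562\right) = \left(\left(250 + 2 \cdot 4 \left(-36\right)\right) + 8497\right) \left(-491220 + 352562\right) = \left(\left(250 + 2 \left(-144\right)\right) + 8497\right) \left(-138658\right) = \left(\left(250 - 288\right) + 8497\right) \left(-138658\right) = \left(-38 + 8497\right) \left(-138658\right) = 8459 \left(-138658\right) = -1172908022$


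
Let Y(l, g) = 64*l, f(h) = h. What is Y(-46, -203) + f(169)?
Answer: -2775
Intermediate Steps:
Y(-46, -203) + f(169) = 64*(-46) + 169 = -2944 + 169 = -2775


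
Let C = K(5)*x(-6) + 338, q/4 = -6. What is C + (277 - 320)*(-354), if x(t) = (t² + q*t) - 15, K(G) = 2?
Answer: 15890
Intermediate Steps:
q = -24 (q = 4*(-6) = -24)
x(t) = -15 + t² - 24*t (x(t) = (t² - 24*t) - 15 = -15 + t² - 24*t)
C = 668 (C = 2*(-15 + (-6)² - 24*(-6)) + 338 = 2*(-15 + 36 + 144) + 338 = 2*165 + 338 = 330 + 338 = 668)
C + (277 - 320)*(-354) = 668 + (277 - 320)*(-354) = 668 - 43*(-354) = 668 + 15222 = 15890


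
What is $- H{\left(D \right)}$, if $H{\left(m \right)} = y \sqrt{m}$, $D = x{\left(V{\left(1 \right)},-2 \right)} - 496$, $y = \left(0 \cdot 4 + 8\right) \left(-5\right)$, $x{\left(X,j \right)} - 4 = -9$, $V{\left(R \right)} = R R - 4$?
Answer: $40 i \sqrt{501} \approx 895.32 i$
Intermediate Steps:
$V{\left(R \right)} = -4 + R^{2}$ ($V{\left(R \right)} = R^{2} - 4 = -4 + R^{2}$)
$x{\left(X,j \right)} = -5$ ($x{\left(X,j \right)} = 4 - 9 = -5$)
$y = -40$ ($y = \left(0 + 8\right) \left(-5\right) = 8 \left(-5\right) = -40$)
$D = -501$ ($D = -5 - 496 = -501$)
$H{\left(m \right)} = - 40 \sqrt{m}$
$- H{\left(D \right)} = - \left(-40\right) \sqrt{-501} = - \left(-40\right) i \sqrt{501} = 40 i \sqrt{501}$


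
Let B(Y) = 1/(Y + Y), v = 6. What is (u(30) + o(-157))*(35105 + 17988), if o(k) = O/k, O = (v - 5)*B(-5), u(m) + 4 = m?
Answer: 2167309353/1570 ≈ 1.3805e+6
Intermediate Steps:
u(m) = -4 + m
B(Y) = 1/(2*Y)
O = -⅒ (O = (6 - 5)*((½)/(-5)) = 1*((½)*(-⅕)) = 1*(-⅒) = -⅒ ≈ -0.10000)
o(k) = -1/(10*k)
(u(30) + o(-157))*(35105 + 17988) = ((-4 + 30) - ⅒/(-157))*(35105 + 17988) = (26 - ⅒*(-1/157))*53093 = (26 + 1/1570)*53093 = (40821/1570)*53093 = 2167309353/1570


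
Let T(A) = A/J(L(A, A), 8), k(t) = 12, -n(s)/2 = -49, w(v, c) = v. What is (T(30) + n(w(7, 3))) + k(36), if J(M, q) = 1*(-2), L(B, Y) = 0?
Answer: 95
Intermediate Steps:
J(M, q) = -2
n(s) = 98 (n(s) = -2*(-49) = 98)
T(A) = -A/2 (T(A) = A/(-2) = A*(-1/2) = -A/2)
(T(30) + n(w(7, 3))) + k(36) = (-1/2*30 + 98) + 12 = (-15 + 98) + 12 = 83 + 12 = 95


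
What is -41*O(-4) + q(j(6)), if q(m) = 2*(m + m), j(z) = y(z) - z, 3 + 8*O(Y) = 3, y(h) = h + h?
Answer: 24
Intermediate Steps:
y(h) = 2*h
O(Y) = 0 (O(Y) = -3/8 + (⅛)*3 = -3/8 + 3/8 = 0)
j(z) = z (j(z) = 2*z - z = z)
q(m) = 4*m (q(m) = 2*(2*m) = 4*m)
-41*O(-4) + q(j(6)) = -41*0 + 4*6 = 0 + 24 = 24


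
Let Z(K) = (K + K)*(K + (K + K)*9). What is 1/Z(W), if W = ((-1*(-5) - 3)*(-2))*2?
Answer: 1/2432 ≈ 0.00041118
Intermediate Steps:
W = -8 (W = ((5 - 3)*(-2))*2 = (2*(-2))*2 = -4*2 = -8)
Z(K) = 38*K**2 (Z(K) = (2*K)*(K + (2*K)*9) = (2*K)*(K + 18*K) = (2*K)*(19*K) = 38*K**2)
1/Z(W) = 1/(38*(-8)**2) = 1/(38*64) = 1/2432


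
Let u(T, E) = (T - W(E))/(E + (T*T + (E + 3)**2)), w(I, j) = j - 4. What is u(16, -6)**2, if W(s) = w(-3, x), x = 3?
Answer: 289/67081 ≈ 0.0043082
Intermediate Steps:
w(I, j) = -4 + j
W(s) = -1 (W(s) = -4 + 3 = -1)
u(T, E) = (1 + T)/(E + T**2 + (3 + E)**2) (u(T, E) = (T - 1*(-1))/(E + (T*T + (E + 3)**2)) = (T + 1)/(E + (T**2 + (3 + E)**2)) = (1 + T)/(E + T**2 + (3 + E)**2))
u(16, -6)**2 = ((1 + 16)/(-6 + 16**2 + (3 - 6)**2))**2 = (17/(-6 + 256 + (-3)**2))**2 = (17/(-6 + 256 + 9))**2 = (17/259)**2 = 289/67081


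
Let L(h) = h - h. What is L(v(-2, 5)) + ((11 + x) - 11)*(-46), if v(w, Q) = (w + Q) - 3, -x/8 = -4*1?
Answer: -1472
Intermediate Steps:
x = 32 (x = -(-32) = -8*(-4) = 32)
v(w, Q) = -3 + Q + w (v(w, Q) = (Q + w) - 3 = -3 + Q + w)
L(h) = 0
L(v(-2, 5)) + ((11 + x) - 11)*(-46) = 0 + ((11 + 32) - 11)*(-46) = 0 + (43 - 11)*(-46) = 0 + 32*(-46) = 0 - 1472 = -1472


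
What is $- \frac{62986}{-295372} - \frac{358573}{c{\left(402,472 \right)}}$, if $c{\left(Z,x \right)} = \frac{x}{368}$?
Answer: $- \frac{31636154513}{113162} \approx -2.7957 \cdot 10^{5}$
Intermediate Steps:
$c{\left(Z,x \right)} = \frac{x}{368}$ ($c{\left(Z,x \right)} = x \frac{1}{368} = \frac{x}{368}$)
$- \frac{62986}{-295372} - \frac{358573}{c{\left(402,472 \right)}} = - \frac{62986}{-295372} - \frac{358573}{\frac{1}{368} \cdot 472} = \left(-62986\right) \left(- \frac{1}{295372}\right) - \frac{358573}{\frac{59}{46}} = \frac{409}{1918} - \frac{16494358}{59} = - \frac{31636154513}{113162}$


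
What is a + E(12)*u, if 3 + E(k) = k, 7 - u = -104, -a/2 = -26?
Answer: 1051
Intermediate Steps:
a = 52 (a = -2*(-26) = 52)
u = 111 (u = 7 - 1*(-104) = 7 + 104 = 111)
E(k) = -3 + k
a + E(12)*u = 52 + (-3 + 12)*111 = 52 + 9*111 = 52 + 999 = 1051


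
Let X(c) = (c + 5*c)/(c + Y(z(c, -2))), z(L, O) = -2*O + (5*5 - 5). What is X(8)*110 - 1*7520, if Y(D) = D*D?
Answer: -548300/73 ≈ -7511.0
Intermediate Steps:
z(L, O) = 20 - 2*O (z(L, O) = -2*O + (25 - 5) = -2*O + 20 = 20 - 2*O)
Y(D) = D**2
X(c) = 6*c/(576 + c) (X(c) = (c + 5*c)/(c + (20 - 2*(-2))**2) = (6*c)/(c + (20 + 4)**2) = (6*c)/(c + 24**2) = (6*c)/(c + 576) = (6*c)/(576 + c) = 6*c/(576 + c))
X(8)*110 - 1*7520 = (6*8/(576 + 8))*110 - 1*7520 = (6*8/584)*110 - 7520 = (6*8*(1/584))*110 - 7520 = (6/73)*110 - 7520 = 660/73 - 7520 = -548300/73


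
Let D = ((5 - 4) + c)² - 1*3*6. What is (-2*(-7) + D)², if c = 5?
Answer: 1024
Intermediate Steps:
D = 18 (D = ((5 - 4) + 5)² - 1*3*6 = (1 + 5)² - 3*6 = 6² - 18 = 36 - 18 = 18)
(-2*(-7) + D)² = (-2*(-7) + 18)² = (14 + 18)² = 32² = 1024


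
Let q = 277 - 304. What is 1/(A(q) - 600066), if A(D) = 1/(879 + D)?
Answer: -852/511256231 ≈ -1.6665e-6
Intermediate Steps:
q = -27
1/(A(q) - 600066) = 1/(1/(879 - 27) - 600066) = 1/(1/852 - 600066) = 1/(-511256231/852) = -852/511256231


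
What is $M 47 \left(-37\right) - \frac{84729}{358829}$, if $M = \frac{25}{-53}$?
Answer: $\frac{15595600138}{19017937} \approx 820.05$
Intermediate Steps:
$M = - \frac{25}{53}$ ($M = 25 \left(- \frac{1}{53}\right) = - \frac{25}{53} \approx -0.4717$)
$M 47 \left(-37\right) - \frac{84729}{358829} = \left(- \frac{25}{53}\right) 47 \left(-37\right) - \frac{84729}{358829} = \left(- \frac{1175}{53}\right) \left(-37\right) - \frac{84729}{358829} = \frac{43475}{53} - \frac{84729}{358829} = \frac{15595600138}{19017937}$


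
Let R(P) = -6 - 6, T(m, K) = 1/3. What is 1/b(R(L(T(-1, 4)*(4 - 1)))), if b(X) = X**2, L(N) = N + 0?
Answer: 1/144 ≈ 0.0069444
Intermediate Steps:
T(m, K) = 1/3
L(N) = N
R(P) = -12
1/b(R(L(T(-1, 4)*(4 - 1)))) = 1/((-12)**2) = 1/144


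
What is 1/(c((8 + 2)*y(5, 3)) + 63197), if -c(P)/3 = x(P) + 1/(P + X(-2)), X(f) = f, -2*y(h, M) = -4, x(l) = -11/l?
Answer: 60/3791909 ≈ 1.5823e-5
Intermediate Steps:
y(h, M) = 2 (y(h, M) = -1/2*(-4) = 2)
c(P) = -3/(-2 + P) + 33/P (c(P) = -3*(-11/P + 1/(P - 2)) = -3*(-11/P + 1/(-2 + P)) = -3*(1/(-2 + P) - 11/P) = -3/(-2 + P) + 33/P)
1/(c((8 + 2)*y(5, 3)) + 63197) = 1/(6*(-11 + 5*((8 + 2)*2))/((((8 + 2)*2))*(-2 + (8 + 2)*2)) + 63197) = 1/(6*(-11 + 5*(10*2))/(((10*2))*(-2 + 10*2)) + 63197) = 1/(6*(-11 + 5*20)/(20*(-2 + 20)) + 63197) = 1/(6*(1/20)*(-11 + 100)/18 + 63197) = 1/(6*(1/20)*(1/18)*89 + 63197) = 1/(89/60 + 63197) = 1/(3791909/60) = 60/3791909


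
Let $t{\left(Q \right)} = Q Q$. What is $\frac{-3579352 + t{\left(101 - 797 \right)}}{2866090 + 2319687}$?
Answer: $- \frac{3094936}{5185777} \approx -0.59681$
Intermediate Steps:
$t{\left(Q \right)} = Q^{2}$
$\frac{-3579352 + t{\left(101 - 797 \right)}}{2866090 + 2319687} = \frac{-3579352 + \left(101 - 797\right)^{2}}{2866090 + 2319687} = \frac{-3579352 + \left(-696\right)^{2}}{5185777} = \left(-3579352 + 484416\right) \frac{1}{5185777} = \left(-3094936\right) \frac{1}{5185777} = - \frac{3094936}{5185777}$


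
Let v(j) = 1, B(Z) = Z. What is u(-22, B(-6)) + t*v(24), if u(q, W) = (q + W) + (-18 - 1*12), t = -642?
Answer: -700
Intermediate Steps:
u(q, W) = -30 + W + q (u(q, W) = (W + q) + (-18 - 12) = (W + q) - 30 = -30 + W + q)
u(-22, B(-6)) + t*v(24) = (-30 - 6 - 22) - 642*1 = -58 - 642 = -700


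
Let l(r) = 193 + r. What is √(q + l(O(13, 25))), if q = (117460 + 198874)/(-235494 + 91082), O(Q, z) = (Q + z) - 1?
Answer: √1187731873878/72206 ≈ 15.093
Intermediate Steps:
O(Q, z) = -1 + Q + z
q = -158167/72206 (q = 316334/(-144412) = 316334*(-1/144412) = -158167/72206 ≈ -2.1905)
√(q + l(O(13, 25))) = √(-158167/72206 + (193 + (-1 + 13 + 25))) = √(-158167/72206 + (193 + 37)) = √(-158167/72206 + 230) = √(16449213/72206) = √1187731873878/72206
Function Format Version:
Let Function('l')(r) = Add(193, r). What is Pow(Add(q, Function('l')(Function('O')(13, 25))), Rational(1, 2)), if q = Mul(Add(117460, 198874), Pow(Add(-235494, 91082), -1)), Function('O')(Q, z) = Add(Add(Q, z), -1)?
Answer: Mul(Rational(1, 72206), Pow(1187731873878, Rational(1, 2))) ≈ 15.093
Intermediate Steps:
Function('O')(Q, z) = Add(-1, Q, z)
q = Rational(-158167, 72206) (q = Mul(316334, Pow(-144412, -1)) = Mul(316334, Rational(-1, 144412)) = Rational(-158167, 72206) ≈ -2.1905)
Pow(Add(q, Function('l')(Function('O')(13, 25))), Rational(1, 2)) = Pow(Add(Rational(-158167, 72206), Add(193, Add(-1, 13, 25))), Rational(1, 2)) = Pow(Add(Rational(-158167, 72206), Add(193, 37)), Rational(1, 2)) = Pow(Add(Rational(-158167, 72206), 230), Rational(1, 2)) = Pow(Rational(16449213, 72206), Rational(1, 2)) = Mul(Rational(1, 72206), Pow(1187731873878, Rational(1, 2)))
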